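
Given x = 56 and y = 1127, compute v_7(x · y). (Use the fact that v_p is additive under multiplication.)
v_7(63112) = 3

v_p(x) = 1 (factor: 56 = 7^1 · 8); v_p(y) = 2 (factor: 1127 = 7^2 · 23). Additivity: v_p(xy) = v_p(x) + v_p(y) = 1 + 2 = 3. (Direct check: xy = 63112 = 7^3 · (184).)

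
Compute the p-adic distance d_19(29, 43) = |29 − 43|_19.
d_19(29, 43) = 1

Step 1 — x − y = 29 − 43 = -14. Step 2 — v_19(-14) = 0 (factor: -14 = −(19^0 · 14); the sign does not affect v_p). Step 3 — |x − y|_19 = 19^{0} = 1.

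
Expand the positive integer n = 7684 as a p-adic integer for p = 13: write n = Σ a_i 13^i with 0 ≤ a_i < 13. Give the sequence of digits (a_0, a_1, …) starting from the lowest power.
(a_0, a_1, …) = (1, 6, 6, 3)

Repeated division by 13 gives the digits low-to-high: 7684 = 1 + 6·13^1 + 6·13^2 + 3·13^3. Digit sequence: (1, 6, 6, 3).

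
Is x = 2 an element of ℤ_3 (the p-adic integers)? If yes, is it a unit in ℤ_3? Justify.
x ∈ ℤ_3^× (unit); v_3(x) = 0

ℤ_3 = {x ∈ ℚ_3 : v_3(x) ≥ 0} and ℤ_3^× = {x ∈ ℤ_3 : v_3(x) = 0}. Here v_3(2) = v_3(num) − v_3(den) = 0; compare against these criteria.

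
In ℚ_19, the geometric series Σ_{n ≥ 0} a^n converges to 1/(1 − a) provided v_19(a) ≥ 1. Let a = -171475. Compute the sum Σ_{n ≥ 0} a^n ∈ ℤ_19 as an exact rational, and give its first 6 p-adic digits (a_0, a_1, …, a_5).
Σ a^n = 1/(1 − a) = 1/171476;  first 6 digits = (1, 0, 0, 13, 17, 18)

v_19(a) = 3 ≥ 1, so the series converges in ℤ_19 to 1/(1 − a) = 1/(1 − (-171475)) = 1/171476. Expand this rational in ℤ_19: compute digits iteratively via d_i = x_i mod 19, x_{i+1} = (x_i − d_i)/19. The first 6 digits are (1, 0, 0, 13, 17, 18).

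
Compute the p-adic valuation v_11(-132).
v_11(-132) = 1

v_11(n) is the largest exponent k such that 11^k divides n. Factor out: -132 = -11^1 · 12. (Sign doesn't affect v_p.) So v_11(-132) = 1.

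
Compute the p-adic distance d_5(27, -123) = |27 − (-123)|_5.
d_5(27, -123) = 1/25

Step 1 — x − y = 27 − (-123) = 150. Step 2 — v_5(150) = 2 (factor: 150 = (5^2 · 6); the sign does not affect v_p). Step 3 — |x − y|_5 = 5^{-2} = 1/25.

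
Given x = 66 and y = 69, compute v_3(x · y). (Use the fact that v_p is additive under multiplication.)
v_3(4554) = 2

v_p(x) = 1 (factor: 66 = 3^1 · 22); v_p(y) = 1 (factor: 69 = 3^1 · 23). Additivity: v_p(xy) = v_p(x) + v_p(y) = 1 + 1 = 2. (Direct check: xy = 4554 = 3^2 · (506).)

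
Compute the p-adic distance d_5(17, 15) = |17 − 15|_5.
d_5(17, 15) = 1

Step 1 — x − y = 17 − 15 = 2. Step 2 — v_5(2) = 0 (factor: 2 = (5^0 · 2); the sign does not affect v_p). Step 3 — |x − y|_5 = 5^{0} = 1.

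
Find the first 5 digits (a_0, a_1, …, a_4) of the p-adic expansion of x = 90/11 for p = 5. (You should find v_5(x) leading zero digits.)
(a_0, …, a_4) = (0, 3, 2, 0, 4)

v_5(90/11) = 1, so a_0 = ... = a_0 = 0. Factor out: x = 5^1 · u with u = 18/11 a unit in ℤ_5. Expand u iteratively via a_{v+i} = u_i mod 5, u_{i+1} = (u_i − a_{v+i})/5:
  u_0 = 18/11;  a_1 = 3;  u_1 = (u_0 − 3)/5 = -3/11
  u_1 = -3/11;  a_2 = 2;  u_2 = (u_1 − 2)/5 = -5/11
  u_2 = -5/11;  a_3 = 0;  u_3 = (u_2 − 0)/5 = -1/11
  u_3 = -1/11;  a_4 = 4;  u_4 = (u_3 − 4)/5 = -9/11
Digits: (0, 3, 2, 0, 4).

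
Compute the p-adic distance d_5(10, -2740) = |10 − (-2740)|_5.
d_5(10, -2740) = 1/125

Step 1 — x − y = 10 − (-2740) = 2750. Step 2 — v_5(2750) = 3 (factor: 2750 = (5^3 · 22); the sign does not affect v_p). Step 3 — |x − y|_5 = 5^{-3} = 1/125.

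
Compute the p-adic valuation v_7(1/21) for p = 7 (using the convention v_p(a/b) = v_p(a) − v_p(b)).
v_7(1/21) = -1

Factor powers of 7 from the numerator and denominator of the reduced fraction: 1 = 7^0 · 1 and 21 = 7^1 · 3. Apply v_p(a/b) = v_p(a) − v_p(b): v_7(1/21) = 0 − 1 = -1.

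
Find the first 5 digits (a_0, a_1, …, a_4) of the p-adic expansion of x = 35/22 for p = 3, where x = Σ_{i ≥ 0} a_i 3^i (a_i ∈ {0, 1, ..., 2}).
(a_0, …, a_4) = (2, 0, 2, 0, 1)

v_3(35/22) = 0 (numerator and denominator both coprime to 3), so x ∈ ℤ_3^×. Compute digits iteratively via a_i = x_i mod 3, x_{i+1} = (x_i − a_i)/3, with x_0 = x:
  x_0 = 35/22;  a_0 = 2;  x_1 = (x_0 − 2)/3 = -3/22
  x_1 = -3/22;  a_1 = 0;  x_2 = (x_1 − 0)/3 = -1/22
  x_2 = -1/22;  a_2 = 2;  x_3 = (x_2 − 2)/3 = -15/22
  x_3 = -15/22;  a_3 = 0;  x_4 = (x_3 − 0)/3 = -5/22
  x_4 = -5/22;  a_4 = 1;  x_5 = (x_4 − 1)/3 = -9/22
Digits: (2, 0, 2, 0, 1).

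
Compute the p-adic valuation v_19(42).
v_19(42) = 0

v_19(n) is the largest exponent k such that 19^k divides n. Factor out: 42 = 19^0 · 42. (Sign doesn't affect v_p.) So v_19(42) = 0.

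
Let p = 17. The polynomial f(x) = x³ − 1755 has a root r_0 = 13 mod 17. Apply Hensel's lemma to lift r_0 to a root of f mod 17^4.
r_3 = 59020 (mod 83521)

Hensel: r_{i+1} = r_i − f(r_i)/f′(r_i) mod 17^{i+2}, where f′(x) = 3x². Iterate:
  r_0 = 13 (mod 17)
  r_1 = 64 (mod 289)
  r_2 = 64 (mod 4913)
  r_3 = 59020 (mod 83521)
Final: r = 59020 with f(r) ≡ 0 mod 17^4.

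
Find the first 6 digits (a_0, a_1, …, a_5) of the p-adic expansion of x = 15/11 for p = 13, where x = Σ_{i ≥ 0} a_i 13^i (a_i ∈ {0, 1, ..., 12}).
(a_0, …, a_5) = (12, 11, 5, 9, 4, 2)

v_13(15/11) = 0 (numerator and denominator both coprime to 13), so x ∈ ℤ_13^×. Compute digits iteratively via a_i = x_i mod 13, x_{i+1} = (x_i − a_i)/13, with x_0 = x:
  x_0 = 15/11;  a_0 = 12;  x_1 = (x_0 − 12)/13 = -9/11
  x_1 = -9/11;  a_1 = 11;  x_2 = (x_1 − 11)/13 = -10/11
  x_2 = -10/11;  a_2 = 5;  x_3 = (x_2 − 5)/13 = -5/11
  x_3 = -5/11;  a_3 = 9;  x_4 = (x_3 − 9)/13 = -8/11
  x_4 = -8/11;  a_4 = 4;  x_5 = (x_4 − 4)/13 = -4/11
  x_5 = -4/11;  a_5 = 2;  x_6 = (x_5 − 2)/13 = -2/11
Digits: (12, 11, 5, 9, 4, 2).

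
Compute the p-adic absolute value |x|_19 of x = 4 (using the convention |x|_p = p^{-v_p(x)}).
|4|_19 = 1

Step 1 — compute v_19(x) by factoring powers of 19 out of the numerator and denominator: v_19(4) = 0. Step 2 — apply |x|_p = p^{-v_p(x)} = 19^{0} = 1.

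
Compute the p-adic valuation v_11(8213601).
v_11(8213601) = 5

v_11(n) is the largest exponent k such that 11^k divides n. Factor out: 8213601 = 11^5 · 51. (Sign doesn't affect v_p.) So v_11(8213601) = 5.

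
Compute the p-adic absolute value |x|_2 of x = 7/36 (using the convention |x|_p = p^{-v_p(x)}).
|7/36|_2 = 4

Step 1 — compute v_2(x) by factoring powers of 2 out of the numerator and denominator: v_2(7/36) = -2. Step 2 — apply |x|_p = p^{-v_p(x)} = 2^{2} = 4.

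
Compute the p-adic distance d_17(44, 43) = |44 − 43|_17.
d_17(44, 43) = 1

Step 1 — x − y = 44 − 43 = 1. Step 2 — v_17(1) = 0 (factor: 1 = (17^0 · 1); the sign does not affect v_p). Step 3 — |x − y|_17 = 17^{0} = 1.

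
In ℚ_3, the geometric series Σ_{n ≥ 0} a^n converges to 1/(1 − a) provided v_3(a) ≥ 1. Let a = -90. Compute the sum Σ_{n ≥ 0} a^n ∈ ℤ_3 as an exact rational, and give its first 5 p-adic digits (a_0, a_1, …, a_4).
Σ a^n = 1/(1 − a) = 1/91;  first 5 digits = (1, 0, 2, 2, 2)

v_3(a) = 2 ≥ 1, so the series converges in ℤ_3 to 1/(1 − a) = 1/(1 − (-90)) = 1/91. Expand this rational in ℤ_3: compute digits iteratively via d_i = x_i mod 3, x_{i+1} = (x_i − d_i)/3. The first 5 digits are (1, 0, 2, 2, 2).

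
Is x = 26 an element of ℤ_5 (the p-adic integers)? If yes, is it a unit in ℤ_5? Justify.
x ∈ ℤ_5^× (unit); v_5(x) = 0

ℤ_5 = {x ∈ ℚ_5 : v_5(x) ≥ 0} and ℤ_5^× = {x ∈ ℤ_5 : v_5(x) = 0}. Here v_5(26) = v_5(num) − v_5(den) = 0; compare against these criteria.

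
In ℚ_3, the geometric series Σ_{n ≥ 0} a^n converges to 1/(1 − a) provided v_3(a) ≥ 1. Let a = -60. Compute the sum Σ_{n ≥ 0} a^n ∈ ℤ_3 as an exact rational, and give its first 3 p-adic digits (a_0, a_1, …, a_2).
Σ a^n = 1/(1 − a) = 1/61;  first 3 digits = (1, 1, 0)

v_3(a) = 1 ≥ 1, so the series converges in ℤ_3 to 1/(1 − a) = 1/(1 − (-60)) = 1/61. Expand this rational in ℤ_3: compute digits iteratively via d_i = x_i mod 3, x_{i+1} = (x_i − d_i)/3. The first 3 digits are (1, 1, 0).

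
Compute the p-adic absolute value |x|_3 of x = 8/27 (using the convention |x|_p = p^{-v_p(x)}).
|8/27|_3 = 27

Step 1 — compute v_3(x) by factoring powers of 3 out of the numerator and denominator: v_3(8/27) = -3. Step 2 — apply |x|_p = p^{-v_p(x)} = 3^{3} = 27.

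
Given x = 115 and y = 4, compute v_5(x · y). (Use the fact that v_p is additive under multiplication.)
v_5(460) = 1

v_p(x) = 1 (factor: 115 = 5^1 · 23); v_p(y) = 0 (factor: 4 = 5^0 · 4). Additivity: v_p(xy) = v_p(x) + v_p(y) = 1 + 0 = 1. (Direct check: xy = 460 = 5^1 · (92).)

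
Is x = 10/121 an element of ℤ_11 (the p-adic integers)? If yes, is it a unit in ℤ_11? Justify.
x ∉ ℤ_11 (v_11(x) = -2 < 0)

ℤ_11 = {x ∈ ℚ_11 : v_11(x) ≥ 0} and ℤ_11^× = {x ∈ ℤ_11 : v_11(x) = 0}. Here v_11(10/121) = v_11(num) − v_11(den) = -2; compare against these criteria.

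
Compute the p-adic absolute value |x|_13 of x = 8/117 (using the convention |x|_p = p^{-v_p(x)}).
|8/117|_13 = 13

Step 1 — compute v_13(x) by factoring powers of 13 out of the numerator and denominator: v_13(8/117) = -1. Step 2 — apply |x|_p = p^{-v_p(x)} = 13^{1} = 13.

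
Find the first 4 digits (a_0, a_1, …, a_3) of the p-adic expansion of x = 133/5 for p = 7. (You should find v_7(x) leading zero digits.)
(a_0, …, a_3) = (0, 1, 6, 2)

v_7(133/5) = 1, so a_0 = ... = a_0 = 0. Factor out: x = 7^1 · u with u = 19/5 a unit in ℤ_7. Expand u iteratively via a_{v+i} = u_i mod 7, u_{i+1} = (u_i − a_{v+i})/7:
  u_0 = 19/5;  a_1 = 1;  u_1 = (u_0 − 1)/7 = 2/5
  u_1 = 2/5;  a_2 = 6;  u_2 = (u_1 − 6)/7 = -4/5
  u_2 = -4/5;  a_3 = 2;  u_3 = (u_2 − 2)/7 = -2/5
Digits: (0, 1, 6, 2).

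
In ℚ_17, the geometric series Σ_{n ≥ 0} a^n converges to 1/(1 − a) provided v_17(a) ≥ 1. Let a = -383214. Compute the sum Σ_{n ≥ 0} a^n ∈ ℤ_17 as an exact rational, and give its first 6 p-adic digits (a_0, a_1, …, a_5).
Σ a^n = 1/(1 − a) = 1/383215;  first 6 digits = (1, 0, 0, 7, 12, 16)

v_17(a) = 3 ≥ 1, so the series converges in ℤ_17 to 1/(1 − a) = 1/(1 − (-383214)) = 1/383215. Expand this rational in ℤ_17: compute digits iteratively via d_i = x_i mod 17, x_{i+1} = (x_i − d_i)/17. The first 6 digits are (1, 0, 0, 7, 12, 16).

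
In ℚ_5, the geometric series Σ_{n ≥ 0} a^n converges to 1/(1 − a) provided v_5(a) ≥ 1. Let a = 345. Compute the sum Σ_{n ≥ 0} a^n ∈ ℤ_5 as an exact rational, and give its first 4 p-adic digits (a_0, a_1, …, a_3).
Σ a^n = 1/(1 − a) = -1/344;  first 4 digits = (1, 4, 4, 3)

v_5(a) = 1 ≥ 1, so the series converges in ℤ_5 to 1/(1 − a) = 1/(1 − 345) = -1/344. Expand this rational in ℤ_5: compute digits iteratively via d_i = x_i mod 5, x_{i+1} = (x_i − d_i)/5. The first 4 digits are (1, 4, 4, 3).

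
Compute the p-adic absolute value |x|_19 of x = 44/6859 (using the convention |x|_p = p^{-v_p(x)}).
|44/6859|_19 = 6859

Step 1 — compute v_19(x) by factoring powers of 19 out of the numerator and denominator: v_19(44/6859) = -3. Step 2 — apply |x|_p = p^{-v_p(x)} = 19^{3} = 6859.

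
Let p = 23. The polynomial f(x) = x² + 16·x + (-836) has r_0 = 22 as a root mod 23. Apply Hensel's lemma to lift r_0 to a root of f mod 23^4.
r_3 = 22 (mod 279841)

Hensel: r_{i+1} = r_i − f(r_i)·(f′(r_i))^{-1} mod 23^{i+2}, f′(x) = 2x + 16. Iterate:
  r_0 = 22 (mod 23)
  r_1 = 22 (mod 529)
  r_2 = 22 (mod 12167)
  r_3 = 22 (mod 279841)
Final: r = 22 satisfies f(r) ≡ 0 mod 23^4.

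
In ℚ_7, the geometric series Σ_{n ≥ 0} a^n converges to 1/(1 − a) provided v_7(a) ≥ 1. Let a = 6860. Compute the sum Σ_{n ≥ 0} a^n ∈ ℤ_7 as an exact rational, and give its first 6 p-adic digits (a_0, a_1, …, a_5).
Σ a^n = 1/(1 − a) = -1/6859;  first 6 digits = (1, 0, 0, 6, 2, 0)

v_7(a) = 3 ≥ 1, so the series converges in ℤ_7 to 1/(1 − a) = 1/(1 − 6860) = -1/6859. Expand this rational in ℤ_7: compute digits iteratively via d_i = x_i mod 7, x_{i+1} = (x_i − d_i)/7. The first 6 digits are (1, 0, 0, 6, 2, 0).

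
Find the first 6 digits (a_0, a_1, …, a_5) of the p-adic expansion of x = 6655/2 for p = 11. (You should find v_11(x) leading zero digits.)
(a_0, …, a_5) = (0, 0, 0, 8, 5, 5)

v_11(6655/2) = 3, so a_0 = ... = a_2 = 0. Factor out: x = 11^3 · u with u = 5/2 a unit in ℤ_11. Expand u iteratively via a_{v+i} = u_i mod 11, u_{i+1} = (u_i − a_{v+i})/11:
  u_0 = 5/2;  a_3 = 8;  u_1 = (u_0 − 8)/11 = -1/2
  u_1 = -1/2;  a_4 = 5;  u_2 = (u_1 − 5)/11 = -1/2
  u_2 = -1/2;  a_5 = 5;  u_3 = (u_2 − 5)/11 = -1/2
Digits: (0, 0, 0, 8, 5, 5).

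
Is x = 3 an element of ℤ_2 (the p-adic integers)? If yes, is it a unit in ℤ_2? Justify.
x ∈ ℤ_2^× (unit); v_2(x) = 0

ℤ_2 = {x ∈ ℚ_2 : v_2(x) ≥ 0} and ℤ_2^× = {x ∈ ℤ_2 : v_2(x) = 0}. Here v_2(3) = v_2(num) − v_2(den) = 0; compare against these criteria.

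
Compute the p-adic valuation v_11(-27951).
v_11(-27951) = 3

v_11(n) is the largest exponent k such that 11^k divides n. Factor out: -27951 = -11^3 · 21. (Sign doesn't affect v_p.) So v_11(-27951) = 3.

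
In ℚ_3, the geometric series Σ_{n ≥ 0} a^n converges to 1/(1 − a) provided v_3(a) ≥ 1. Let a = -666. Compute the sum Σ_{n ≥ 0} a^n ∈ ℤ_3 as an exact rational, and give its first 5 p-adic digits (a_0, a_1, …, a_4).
Σ a^n = 1/(1 − a) = 1/667;  first 5 digits = (1, 0, 1, 2, 1)

v_3(a) = 2 ≥ 1, so the series converges in ℤ_3 to 1/(1 − a) = 1/(1 − (-666)) = 1/667. Expand this rational in ℤ_3: compute digits iteratively via d_i = x_i mod 3, x_{i+1} = (x_i − d_i)/3. The first 5 digits are (1, 0, 1, 2, 1).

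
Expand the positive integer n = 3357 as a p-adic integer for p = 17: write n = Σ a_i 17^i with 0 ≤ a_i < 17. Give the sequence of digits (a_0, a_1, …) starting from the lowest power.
(a_0, a_1, …) = (8, 10, 11)

Repeated division by 17 gives the digits low-to-high: 3357 = 8 + 10·17^1 + 11·17^2. Digit sequence: (8, 10, 11).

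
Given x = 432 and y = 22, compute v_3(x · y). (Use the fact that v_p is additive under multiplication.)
v_3(9504) = 3

v_p(x) = 3 (factor: 432 = 3^3 · 16); v_p(y) = 0 (factor: 22 = 3^0 · 22). Additivity: v_p(xy) = v_p(x) + v_p(y) = 3 + 0 = 3. (Direct check: xy = 9504 = 3^3 · (352).)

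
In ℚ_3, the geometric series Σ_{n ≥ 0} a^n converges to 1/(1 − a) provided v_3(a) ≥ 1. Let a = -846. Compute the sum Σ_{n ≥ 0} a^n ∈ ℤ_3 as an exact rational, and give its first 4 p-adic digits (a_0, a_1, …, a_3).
Σ a^n = 1/(1 − a) = 1/847;  first 4 digits = (1, 0, 2, 1)

v_3(a) = 2 ≥ 1, so the series converges in ℤ_3 to 1/(1 − a) = 1/(1 − (-846)) = 1/847. Expand this rational in ℤ_3: compute digits iteratively via d_i = x_i mod 3, x_{i+1} = (x_i − d_i)/3. The first 4 digits are (1, 0, 2, 1).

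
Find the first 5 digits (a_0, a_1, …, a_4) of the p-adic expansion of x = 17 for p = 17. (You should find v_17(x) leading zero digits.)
(a_0, …, a_4) = (0, 1, 0, 0, 0)

v_17(17) = 1, so a_0 = ... = a_0 = 0. Factor out: x = 17^1 · u with u = 1 a unit in ℤ_17. Expand u iteratively via a_{v+i} = u_i mod 17, u_{i+1} = (u_i − a_{v+i})/17:
  u_0 = 1;  a_1 = 1;  u_1 = (u_0 − 1)/17 = 0
  u_1 = 0;  a_2 = 0;  u_2 = (u_1 − 0)/17 = 0
  u_2 = 0;  a_3 = 0;  u_3 = (u_2 − 0)/17 = 0
  u_3 = 0;  a_4 = 0;  u_4 = (u_3 − 0)/17 = 0
Digits: (0, 1, 0, 0, 0).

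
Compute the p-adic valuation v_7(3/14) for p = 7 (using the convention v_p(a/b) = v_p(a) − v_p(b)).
v_7(3/14) = -1

Factor powers of 7 from the numerator and denominator of the reduced fraction: 3 = 7^0 · 3 and 14 = 7^1 · 2. Apply v_p(a/b) = v_p(a) − v_p(b): v_7(3/14) = 0 − 1 = -1.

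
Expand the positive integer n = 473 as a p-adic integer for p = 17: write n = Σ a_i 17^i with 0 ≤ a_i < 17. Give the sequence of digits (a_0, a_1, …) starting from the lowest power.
(a_0, a_1, …) = (14, 10, 1)

Repeated division by 17 gives the digits low-to-high: 473 = 14 + 10·17^1 + 1·17^2. Digit sequence: (14, 10, 1).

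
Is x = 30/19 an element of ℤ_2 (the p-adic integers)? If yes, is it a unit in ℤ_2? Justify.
x ∈ ℤ_2 but not a unit; v_2(x) = 1 > 0

ℤ_2 = {x ∈ ℚ_2 : v_2(x) ≥ 0} and ℤ_2^× = {x ∈ ℤ_2 : v_2(x) = 0}. Here v_2(30/19) = v_2(num) − v_2(den) = 1; compare against these criteria.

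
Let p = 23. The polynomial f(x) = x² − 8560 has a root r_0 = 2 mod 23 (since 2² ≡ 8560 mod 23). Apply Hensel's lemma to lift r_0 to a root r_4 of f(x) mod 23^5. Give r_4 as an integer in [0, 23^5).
r_4 = 363977 (mod 6436343)

Hensel's recurrence: r_{i+1} = r_i − f(r_i)·(f′(r_i))^{-1} mod 23^{i+2}, with f′(x) = 2x. Iterate:
  r_0 = 2 (mod 23)
  r_1 = 25 (mod 529)
  r_2 = 11134 (mod 12167)
  r_3 = 84136 (mod 279841)
  r_4 = 363977 (mod 6436343)
Final: r_4 = 363977, and one checks f(r_4) ≡ 0 mod 23^5.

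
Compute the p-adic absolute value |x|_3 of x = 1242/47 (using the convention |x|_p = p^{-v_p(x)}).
|1242/47|_3 = 1/27

Step 1 — compute v_3(x) by factoring powers of 3 out of the numerator and denominator: v_3(1242/47) = 3. Step 2 — apply |x|_p = p^{-v_p(x)} = 3^{-3} = 1/27.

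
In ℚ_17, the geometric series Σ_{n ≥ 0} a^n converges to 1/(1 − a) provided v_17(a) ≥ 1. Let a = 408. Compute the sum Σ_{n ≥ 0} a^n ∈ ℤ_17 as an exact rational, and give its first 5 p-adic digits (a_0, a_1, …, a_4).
Σ a^n = 1/(1 − a) = -1/407;  first 5 digits = (1, 7, 16, 2, 3)

v_17(a) = 1 ≥ 1, so the series converges in ℤ_17 to 1/(1 − a) = 1/(1 − 408) = -1/407. Expand this rational in ℤ_17: compute digits iteratively via d_i = x_i mod 17, x_{i+1} = (x_i − d_i)/17. The first 5 digits are (1, 7, 16, 2, 3).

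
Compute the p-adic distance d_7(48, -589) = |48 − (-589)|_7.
d_7(48, -589) = 1/49

Step 1 — x − y = 48 − (-589) = 637. Step 2 — v_7(637) = 2 (factor: 637 = (7^2 · 13); the sign does not affect v_p). Step 3 — |x − y|_7 = 7^{-2} = 1/49.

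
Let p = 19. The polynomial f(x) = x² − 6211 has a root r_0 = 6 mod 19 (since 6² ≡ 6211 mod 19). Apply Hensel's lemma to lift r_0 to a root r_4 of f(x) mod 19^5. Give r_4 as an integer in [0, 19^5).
r_4 = 166009 (mod 2476099)

Hensel's recurrence: r_{i+1} = r_i − f(r_i)·(f′(r_i))^{-1} mod 19^{i+2}, with f′(x) = 2x. Iterate:
  r_0 = 6 (mod 19)
  r_1 = 310 (mod 361)
  r_2 = 1393 (mod 6859)
  r_3 = 35688 (mod 130321)
  r_4 = 166009 (mod 2476099)
Final: r_4 = 166009, and one checks f(r_4) ≡ 0 mod 19^5.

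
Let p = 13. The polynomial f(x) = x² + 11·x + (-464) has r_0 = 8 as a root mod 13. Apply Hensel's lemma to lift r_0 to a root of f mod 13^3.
r_2 = 320 (mod 2197)

Hensel: r_{i+1} = r_i − f(r_i)·(f′(r_i))^{-1} mod 13^{i+2}, f′(x) = 2x + 11. Iterate:
  r_0 = 8 (mod 13)
  r_1 = 151 (mod 169)
  r_2 = 320 (mod 2197)
Final: r = 320 satisfies f(r) ≡ 0 mod 13^3.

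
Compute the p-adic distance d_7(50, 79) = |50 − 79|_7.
d_7(50, 79) = 1

Step 1 — x − y = 50 − 79 = -29. Step 2 — v_7(-29) = 0 (factor: -29 = −(7^0 · 29); the sign does not affect v_p). Step 3 — |x − y|_7 = 7^{0} = 1.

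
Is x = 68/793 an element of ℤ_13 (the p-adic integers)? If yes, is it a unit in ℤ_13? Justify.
x ∉ ℤ_13 (v_13(x) = -1 < 0)

ℤ_13 = {x ∈ ℚ_13 : v_13(x) ≥ 0} and ℤ_13^× = {x ∈ ℤ_13 : v_13(x) = 0}. Here v_13(68/793) = v_13(num) − v_13(den) = -1; compare against these criteria.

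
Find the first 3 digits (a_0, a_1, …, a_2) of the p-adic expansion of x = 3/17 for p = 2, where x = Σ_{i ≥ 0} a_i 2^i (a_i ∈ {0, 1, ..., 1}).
(a_0, …, a_2) = (1, 1, 0)

v_2(3/17) = 0 (numerator and denominator both coprime to 2), so x ∈ ℤ_2^×. Compute digits iteratively via a_i = x_i mod 2, x_{i+1} = (x_i − a_i)/2, with x_0 = x:
  x_0 = 3/17;  a_0 = 1;  x_1 = (x_0 − 1)/2 = -7/17
  x_1 = -7/17;  a_1 = 1;  x_2 = (x_1 − 1)/2 = -12/17
  x_2 = -12/17;  a_2 = 0;  x_3 = (x_2 − 0)/2 = -6/17
Digits: (1, 1, 0).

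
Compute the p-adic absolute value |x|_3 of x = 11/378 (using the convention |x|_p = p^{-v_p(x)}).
|11/378|_3 = 27

Step 1 — compute v_3(x) by factoring powers of 3 out of the numerator and denominator: v_3(11/378) = -3. Step 2 — apply |x|_p = p^{-v_p(x)} = 3^{3} = 27.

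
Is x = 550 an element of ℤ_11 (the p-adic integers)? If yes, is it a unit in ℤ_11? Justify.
x ∈ ℤ_11 but not a unit; v_11(x) = 1 > 0

ℤ_11 = {x ∈ ℚ_11 : v_11(x) ≥ 0} and ℤ_11^× = {x ∈ ℤ_11 : v_11(x) = 0}. Here v_11(550) = v_11(num) − v_11(den) = 1; compare against these criteria.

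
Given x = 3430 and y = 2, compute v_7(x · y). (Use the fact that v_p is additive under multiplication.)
v_7(6860) = 3

v_p(x) = 3 (factor: 3430 = 7^3 · 10); v_p(y) = 0 (factor: 2 = 7^0 · 2). Additivity: v_p(xy) = v_p(x) + v_p(y) = 3 + 0 = 3. (Direct check: xy = 6860 = 7^3 · (20).)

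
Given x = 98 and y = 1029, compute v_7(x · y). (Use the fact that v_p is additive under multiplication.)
v_7(100842) = 5

v_p(x) = 2 (factor: 98 = 7^2 · 2); v_p(y) = 3 (factor: 1029 = 7^3 · 3). Additivity: v_p(xy) = v_p(x) + v_p(y) = 2 + 3 = 5. (Direct check: xy = 100842 = 7^5 · (6).)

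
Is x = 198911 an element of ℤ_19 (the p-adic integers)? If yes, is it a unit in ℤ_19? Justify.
x ∈ ℤ_19 but not a unit; v_19(x) = 3 > 0

ℤ_19 = {x ∈ ℚ_19 : v_19(x) ≥ 0} and ℤ_19^× = {x ∈ ℤ_19 : v_19(x) = 0}. Here v_19(198911) = v_19(num) − v_19(den) = 3; compare against these criteria.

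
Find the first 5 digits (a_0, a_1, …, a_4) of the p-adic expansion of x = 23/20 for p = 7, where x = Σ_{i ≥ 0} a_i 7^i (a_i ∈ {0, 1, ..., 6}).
(a_0, …, a_4) = (5, 4, 6, 5, 3)

v_7(23/20) = 0 (numerator and denominator both coprime to 7), so x ∈ ℤ_7^×. Compute digits iteratively via a_i = x_i mod 7, x_{i+1} = (x_i − a_i)/7, with x_0 = x:
  x_0 = 23/20;  a_0 = 5;  x_1 = (x_0 − 5)/7 = -11/20
  x_1 = -11/20;  a_1 = 4;  x_2 = (x_1 − 4)/7 = -13/20
  x_2 = -13/20;  a_2 = 6;  x_3 = (x_2 − 6)/7 = -19/20
  x_3 = -19/20;  a_3 = 5;  x_4 = (x_3 − 5)/7 = -17/20
  x_4 = -17/20;  a_4 = 3;  x_5 = (x_4 − 3)/7 = -11/20
Digits: (5, 4, 6, 5, 3).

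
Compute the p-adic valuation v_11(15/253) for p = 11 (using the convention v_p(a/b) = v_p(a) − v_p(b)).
v_11(15/253) = -1

Factor powers of 11 from the numerator and denominator of the reduced fraction: 15 = 11^0 · 15 and 253 = 11^1 · 23. Apply v_p(a/b) = v_p(a) − v_p(b): v_11(15/253) = 0 − 1 = -1.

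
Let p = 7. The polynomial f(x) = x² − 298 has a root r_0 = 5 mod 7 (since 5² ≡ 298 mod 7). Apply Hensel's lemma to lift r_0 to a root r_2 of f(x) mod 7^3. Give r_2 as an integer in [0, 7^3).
r_2 = 96 (mod 343)

Hensel's recurrence: r_{i+1} = r_i − f(r_i)·(f′(r_i))^{-1} mod 7^{i+2}, with f′(x) = 2x. Iterate:
  r_0 = 5 (mod 7)
  r_1 = 47 (mod 49)
  r_2 = 96 (mod 343)
Final: r_2 = 96, and one checks f(r_2) ≡ 0 mod 7^3.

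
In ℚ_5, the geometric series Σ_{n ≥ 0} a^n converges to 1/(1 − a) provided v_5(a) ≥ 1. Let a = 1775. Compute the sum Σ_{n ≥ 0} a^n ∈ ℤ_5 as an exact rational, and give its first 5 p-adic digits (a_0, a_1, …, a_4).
Σ a^n = 1/(1 − a) = -1/1774;  first 5 digits = (1, 0, 1, 4, 3)

v_5(a) = 2 ≥ 1, so the series converges in ℤ_5 to 1/(1 − a) = 1/(1 − 1775) = -1/1774. Expand this rational in ℤ_5: compute digits iteratively via d_i = x_i mod 5, x_{i+1} = (x_i − d_i)/5. The first 5 digits are (1, 0, 1, 4, 3).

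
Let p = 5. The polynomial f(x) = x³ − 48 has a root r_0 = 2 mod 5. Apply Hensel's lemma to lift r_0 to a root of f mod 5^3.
r_2 = 97 (mod 125)

Hensel: r_{i+1} = r_i − f(r_i)/f′(r_i) mod 5^{i+2}, where f′(x) = 3x². Iterate:
  r_0 = 2 (mod 5)
  r_1 = 22 (mod 25)
  r_2 = 97 (mod 125)
Final: r = 97 with f(r) ≡ 0 mod 5^3.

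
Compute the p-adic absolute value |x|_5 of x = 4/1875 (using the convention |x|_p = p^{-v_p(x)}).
|4/1875|_5 = 625

Step 1 — compute v_5(x) by factoring powers of 5 out of the numerator and denominator: v_5(4/1875) = -4. Step 2 — apply |x|_p = p^{-v_p(x)} = 5^{4} = 625.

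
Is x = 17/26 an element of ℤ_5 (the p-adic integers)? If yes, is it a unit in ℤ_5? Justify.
x ∈ ℤ_5^× (unit); v_5(x) = 0

ℤ_5 = {x ∈ ℚ_5 : v_5(x) ≥ 0} and ℤ_5^× = {x ∈ ℤ_5 : v_5(x) = 0}. Here v_5(17/26) = v_5(num) − v_5(den) = 0; compare against these criteria.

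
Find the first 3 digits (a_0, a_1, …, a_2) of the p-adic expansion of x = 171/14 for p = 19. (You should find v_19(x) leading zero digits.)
(a_0, …, a_2) = (0, 2, 4)

v_19(171/14) = 1, so a_0 = ... = a_0 = 0. Factor out: x = 19^1 · u with u = 9/14 a unit in ℤ_19. Expand u iteratively via a_{v+i} = u_i mod 19, u_{i+1} = (u_i − a_{v+i})/19:
  u_0 = 9/14;  a_1 = 2;  u_1 = (u_0 − 2)/19 = -1/14
  u_1 = -1/14;  a_2 = 4;  u_2 = (u_1 − 4)/19 = -3/14
Digits: (0, 2, 4).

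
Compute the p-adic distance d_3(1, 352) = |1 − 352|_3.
d_3(1, 352) = 1/27

Step 1 — x − y = 1 − 352 = -351. Step 2 — v_3(-351) = 3 (factor: -351 = −(3^3 · 13); the sign does not affect v_p). Step 3 — |x − y|_3 = 3^{-3} = 1/27.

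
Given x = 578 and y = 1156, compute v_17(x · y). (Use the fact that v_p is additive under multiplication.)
v_17(668168) = 4

v_p(x) = 2 (factor: 578 = 17^2 · 2); v_p(y) = 2 (factor: 1156 = 17^2 · 4). Additivity: v_p(xy) = v_p(x) + v_p(y) = 2 + 2 = 4. (Direct check: xy = 668168 = 17^4 · (8).)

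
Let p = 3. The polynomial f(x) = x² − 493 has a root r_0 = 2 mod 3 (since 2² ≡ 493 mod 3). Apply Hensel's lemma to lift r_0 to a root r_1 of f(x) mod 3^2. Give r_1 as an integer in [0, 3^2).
r_1 = 5 (mod 9)

Hensel's recurrence: r_{i+1} = r_i − f(r_i)·(f′(r_i))^{-1} mod 3^{i+2}, with f′(x) = 2x. Iterate:
  r_0 = 2 (mod 3)
  r_1 = 5 (mod 9)
Final: r_1 = 5, and one checks f(r_1) ≡ 0 mod 3^2.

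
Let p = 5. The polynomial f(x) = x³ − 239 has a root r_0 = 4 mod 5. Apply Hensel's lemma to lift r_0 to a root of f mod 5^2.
r_1 = 4 (mod 25)

Hensel: r_{i+1} = r_i − f(r_i)/f′(r_i) mod 5^{i+2}, where f′(x) = 3x². Iterate:
  r_0 = 4 (mod 5)
  r_1 = 4 (mod 25)
Final: r = 4 with f(r) ≡ 0 mod 5^2.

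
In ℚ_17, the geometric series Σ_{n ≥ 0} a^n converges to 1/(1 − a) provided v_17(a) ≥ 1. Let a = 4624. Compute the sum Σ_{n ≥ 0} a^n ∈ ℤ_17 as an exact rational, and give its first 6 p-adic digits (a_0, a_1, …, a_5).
Σ a^n = 1/(1 − a) = -1/4623;  first 6 digits = (1, 0, 16, 0, 1, 15)

v_17(a) = 2 ≥ 1, so the series converges in ℤ_17 to 1/(1 − a) = 1/(1 − 4624) = -1/4623. Expand this rational in ℤ_17: compute digits iteratively via d_i = x_i mod 17, x_{i+1} = (x_i − d_i)/17. The first 6 digits are (1, 0, 16, 0, 1, 15).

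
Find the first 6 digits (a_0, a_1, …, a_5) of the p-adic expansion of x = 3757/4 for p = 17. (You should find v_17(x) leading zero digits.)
(a_0, …, a_5) = (0, 0, 16, 12, 12, 12)

v_17(3757/4) = 2, so a_0 = ... = a_1 = 0. Factor out: x = 17^2 · u with u = 13/4 a unit in ℤ_17. Expand u iteratively via a_{v+i} = u_i mod 17, u_{i+1} = (u_i − a_{v+i})/17:
  u_0 = 13/4;  a_2 = 16;  u_1 = (u_0 − 16)/17 = -3/4
  u_1 = -3/4;  a_3 = 12;  u_2 = (u_1 − 12)/17 = -3/4
  u_2 = -3/4;  a_4 = 12;  u_3 = (u_2 − 12)/17 = -3/4
  u_3 = -3/4;  a_5 = 12;  u_4 = (u_3 − 12)/17 = -3/4
Digits: (0, 0, 16, 12, 12, 12).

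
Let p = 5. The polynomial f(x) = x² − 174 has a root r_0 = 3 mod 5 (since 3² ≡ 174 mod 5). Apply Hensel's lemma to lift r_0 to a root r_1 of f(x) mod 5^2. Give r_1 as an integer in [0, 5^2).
r_1 = 18 (mod 25)

Hensel's recurrence: r_{i+1} = r_i − f(r_i)·(f′(r_i))^{-1} mod 5^{i+2}, with f′(x) = 2x. Iterate:
  r_0 = 3 (mod 5)
  r_1 = 18 (mod 25)
Final: r_1 = 18, and one checks f(r_1) ≡ 0 mod 5^2.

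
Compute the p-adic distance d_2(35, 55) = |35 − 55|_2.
d_2(35, 55) = 1/4

Step 1 — x − y = 35 − 55 = -20. Step 2 — v_2(-20) = 2 (factor: -20 = −(2^2 · 5); the sign does not affect v_p). Step 3 — |x − y|_2 = 2^{-2} = 1/4.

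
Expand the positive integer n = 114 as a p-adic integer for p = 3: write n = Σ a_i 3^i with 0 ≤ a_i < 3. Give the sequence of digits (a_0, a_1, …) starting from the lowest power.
(a_0, a_1, …) = (0, 2, 0, 1, 1)

Repeated division by 3 gives the digits low-to-high: 114 = 2·3^1 + 1·3^3 + 1·3^4. Digit sequence: (0, 2, 0, 1, 1).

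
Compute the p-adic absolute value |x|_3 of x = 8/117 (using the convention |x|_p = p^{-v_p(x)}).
|8/117|_3 = 9

Step 1 — compute v_3(x) by factoring powers of 3 out of the numerator and denominator: v_3(8/117) = -2. Step 2 — apply |x|_p = p^{-v_p(x)} = 3^{2} = 9.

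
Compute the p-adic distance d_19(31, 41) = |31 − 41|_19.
d_19(31, 41) = 1

Step 1 — x − y = 31 − 41 = -10. Step 2 — v_19(-10) = 0 (factor: -10 = −(19^0 · 10); the sign does not affect v_p). Step 3 — |x − y|_19 = 19^{0} = 1.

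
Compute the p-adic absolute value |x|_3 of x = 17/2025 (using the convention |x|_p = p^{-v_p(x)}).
|17/2025|_3 = 81

Step 1 — compute v_3(x) by factoring powers of 3 out of the numerator and denominator: v_3(17/2025) = -4. Step 2 — apply |x|_p = p^{-v_p(x)} = 3^{4} = 81.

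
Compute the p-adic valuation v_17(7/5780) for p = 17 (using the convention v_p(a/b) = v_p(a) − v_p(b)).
v_17(7/5780) = -2

Factor powers of 17 from the numerator and denominator of the reduced fraction: 7 = 17^0 · 7 and 5780 = 17^2 · 20. Apply v_p(a/b) = v_p(a) − v_p(b): v_17(7/5780) = 0 − 2 = -2.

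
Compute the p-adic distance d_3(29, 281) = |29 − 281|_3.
d_3(29, 281) = 1/9

Step 1 — x − y = 29 − 281 = -252. Step 2 — v_3(-252) = 2 (factor: -252 = −(3^2 · 28); the sign does not affect v_p). Step 3 — |x − y|_3 = 3^{-2} = 1/9.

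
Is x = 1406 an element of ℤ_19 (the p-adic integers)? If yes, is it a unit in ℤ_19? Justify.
x ∈ ℤ_19 but not a unit; v_19(x) = 1 > 0

ℤ_19 = {x ∈ ℚ_19 : v_19(x) ≥ 0} and ℤ_19^× = {x ∈ ℤ_19 : v_19(x) = 0}. Here v_19(1406) = v_19(num) − v_19(den) = 1; compare against these criteria.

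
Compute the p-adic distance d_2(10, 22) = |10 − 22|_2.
d_2(10, 22) = 1/4

Step 1 — x − y = 10 − 22 = -12. Step 2 — v_2(-12) = 2 (factor: -12 = −(2^2 · 3); the sign does not affect v_p). Step 3 — |x − y|_2 = 2^{-2} = 1/4.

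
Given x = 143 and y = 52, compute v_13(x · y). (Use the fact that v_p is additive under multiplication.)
v_13(7436) = 2

v_p(x) = 1 (factor: 143 = 13^1 · 11); v_p(y) = 1 (factor: 52 = 13^1 · 4). Additivity: v_p(xy) = v_p(x) + v_p(y) = 1 + 1 = 2. (Direct check: xy = 7436 = 13^2 · (44).)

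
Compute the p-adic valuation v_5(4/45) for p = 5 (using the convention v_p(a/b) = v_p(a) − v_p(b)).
v_5(4/45) = -1

Factor powers of 5 from the numerator and denominator of the reduced fraction: 4 = 5^0 · 4 and 45 = 5^1 · 9. Apply v_p(a/b) = v_p(a) − v_p(b): v_5(4/45) = 0 − 1 = -1.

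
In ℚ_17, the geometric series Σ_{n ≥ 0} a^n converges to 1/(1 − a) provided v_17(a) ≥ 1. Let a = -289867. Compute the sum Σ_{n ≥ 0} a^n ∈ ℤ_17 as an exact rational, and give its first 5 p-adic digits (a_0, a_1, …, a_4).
Σ a^n = 1/(1 − a) = 1/289868;  first 5 digits = (1, 0, 0, 9, 13)

v_17(a) = 3 ≥ 1, so the series converges in ℤ_17 to 1/(1 − a) = 1/(1 − (-289867)) = 1/289868. Expand this rational in ℤ_17: compute digits iteratively via d_i = x_i mod 17, x_{i+1} = (x_i − d_i)/17. The first 5 digits are (1, 0, 0, 9, 13).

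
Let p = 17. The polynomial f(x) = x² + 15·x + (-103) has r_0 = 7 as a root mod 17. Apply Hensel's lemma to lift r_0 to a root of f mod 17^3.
r_2 = 2387 (mod 4913)

Hensel: r_{i+1} = r_i − f(r_i)·(f′(r_i))^{-1} mod 17^{i+2}, f′(x) = 2x + 15. Iterate:
  r_0 = 7 (mod 17)
  r_1 = 75 (mod 289)
  r_2 = 2387 (mod 4913)
Final: r = 2387 satisfies f(r) ≡ 0 mod 17^3.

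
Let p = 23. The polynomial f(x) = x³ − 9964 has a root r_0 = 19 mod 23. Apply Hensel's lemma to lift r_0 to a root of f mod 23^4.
r_3 = 164239 (mod 279841)

Hensel: r_{i+1} = r_i − f(r_i)/f′(r_i) mod 23^{i+2}, where f′(x) = 3x². Iterate:
  r_0 = 19 (mod 23)
  r_1 = 249 (mod 529)
  r_2 = 6068 (mod 12167)
  r_3 = 164239 (mod 279841)
Final: r = 164239 with f(r) ≡ 0 mod 23^4.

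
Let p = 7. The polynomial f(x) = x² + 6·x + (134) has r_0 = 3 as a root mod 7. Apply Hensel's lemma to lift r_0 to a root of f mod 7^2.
r_1 = 10 (mod 49)

Hensel: r_{i+1} = r_i − f(r_i)·(f′(r_i))^{-1} mod 7^{i+2}, f′(x) = 2x + 6. Iterate:
  r_0 = 3 (mod 7)
  r_1 = 10 (mod 49)
Final: r = 10 satisfies f(r) ≡ 0 mod 7^2.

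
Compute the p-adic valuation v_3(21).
v_3(21) = 1

v_3(n) is the largest exponent k such that 3^k divides n. Factor out: 21 = 3^1 · 7. (Sign doesn't affect v_p.) So v_3(21) = 1.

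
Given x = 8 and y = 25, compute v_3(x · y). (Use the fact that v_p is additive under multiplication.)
v_3(200) = 0

v_p(x) = 0 (factor: 8 = 3^0 · 8); v_p(y) = 0 (factor: 25 = 3^0 · 25). Additivity: v_p(xy) = v_p(x) + v_p(y) = 0 + 0 = 0. (Direct check: xy = 200 = 3^0 · (200).)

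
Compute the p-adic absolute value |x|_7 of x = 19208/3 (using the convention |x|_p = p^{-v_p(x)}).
|19208/3|_7 = 1/2401

Step 1 — compute v_7(x) by factoring powers of 7 out of the numerator and denominator: v_7(19208/3) = 4. Step 2 — apply |x|_p = p^{-v_p(x)} = 7^{-4} = 1/2401.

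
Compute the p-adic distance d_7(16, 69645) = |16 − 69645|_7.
d_7(16, 69645) = 1/2401

Step 1 — x − y = 16 − 69645 = -69629. Step 2 — v_7(-69629) = 4 (factor: -69629 = −(7^4 · 29); the sign does not affect v_p). Step 3 — |x − y|_7 = 7^{-4} = 1/2401.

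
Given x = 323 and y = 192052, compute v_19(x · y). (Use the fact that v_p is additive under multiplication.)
v_19(62032796) = 4

v_p(x) = 1 (factor: 323 = 19^1 · 17); v_p(y) = 3 (factor: 192052 = 19^3 · 28). Additivity: v_p(xy) = v_p(x) + v_p(y) = 1 + 3 = 4. (Direct check: xy = 62032796 = 19^4 · (476).)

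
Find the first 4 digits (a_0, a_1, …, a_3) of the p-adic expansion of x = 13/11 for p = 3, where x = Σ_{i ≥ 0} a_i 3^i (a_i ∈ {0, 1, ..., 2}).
(a_0, …, a_3) = (2, 0, 1, 1)

v_3(13/11) = 0 (numerator and denominator both coprime to 3), so x ∈ ℤ_3^×. Compute digits iteratively via a_i = x_i mod 3, x_{i+1} = (x_i − a_i)/3, with x_0 = x:
  x_0 = 13/11;  a_0 = 2;  x_1 = (x_0 − 2)/3 = -3/11
  x_1 = -3/11;  a_1 = 0;  x_2 = (x_1 − 0)/3 = -1/11
  x_2 = -1/11;  a_2 = 1;  x_3 = (x_2 − 1)/3 = -4/11
  x_3 = -4/11;  a_3 = 1;  x_4 = (x_3 − 1)/3 = -5/11
Digits: (2, 0, 1, 1).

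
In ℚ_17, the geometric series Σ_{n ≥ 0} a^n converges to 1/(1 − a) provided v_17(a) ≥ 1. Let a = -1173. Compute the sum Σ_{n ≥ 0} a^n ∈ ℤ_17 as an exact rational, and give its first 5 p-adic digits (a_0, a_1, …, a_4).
Σ a^n = 1/(1 − a) = 1/1174;  first 5 digits = (1, 16, 13, 6, 5)

v_17(a) = 1 ≥ 1, so the series converges in ℤ_17 to 1/(1 − a) = 1/(1 − (-1173)) = 1/1174. Expand this rational in ℤ_17: compute digits iteratively via d_i = x_i mod 17, x_{i+1} = (x_i − d_i)/17. The first 5 digits are (1, 16, 13, 6, 5).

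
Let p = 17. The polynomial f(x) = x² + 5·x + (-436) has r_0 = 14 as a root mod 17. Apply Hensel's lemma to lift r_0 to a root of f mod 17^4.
r_3 = 47529 (mod 83521)

Hensel: r_{i+1} = r_i − f(r_i)·(f′(r_i))^{-1} mod 17^{i+2}, f′(x) = 2x + 5. Iterate:
  r_0 = 14 (mod 17)
  r_1 = 133 (mod 289)
  r_2 = 3312 (mod 4913)
  r_3 = 47529 (mod 83521)
Final: r = 47529 satisfies f(r) ≡ 0 mod 17^4.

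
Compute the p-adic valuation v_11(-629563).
v_11(-629563) = 4

v_11(n) is the largest exponent k such that 11^k divides n. Factor out: -629563 = -11^4 · 43. (Sign doesn't affect v_p.) So v_11(-629563) = 4.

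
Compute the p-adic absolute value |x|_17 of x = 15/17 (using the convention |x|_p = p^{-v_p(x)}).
|15/17|_17 = 17

Step 1 — compute v_17(x) by factoring powers of 17 out of the numerator and denominator: v_17(15/17) = -1. Step 2 — apply |x|_p = p^{-v_p(x)} = 17^{1} = 17.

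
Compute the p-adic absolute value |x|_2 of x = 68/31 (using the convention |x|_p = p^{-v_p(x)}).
|68/31|_2 = 1/4

Step 1 — compute v_2(x) by factoring powers of 2 out of the numerator and denominator: v_2(68/31) = 2. Step 2 — apply |x|_p = p^{-v_p(x)} = 2^{-2} = 1/4.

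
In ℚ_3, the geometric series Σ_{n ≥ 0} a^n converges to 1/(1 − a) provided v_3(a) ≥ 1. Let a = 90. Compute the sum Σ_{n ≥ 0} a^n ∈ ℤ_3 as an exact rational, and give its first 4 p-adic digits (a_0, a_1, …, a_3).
Σ a^n = 1/(1 − a) = -1/89;  first 4 digits = (1, 0, 1, 0)

v_3(a) = 2 ≥ 1, so the series converges in ℤ_3 to 1/(1 − a) = 1/(1 − 90) = -1/89. Expand this rational in ℤ_3: compute digits iteratively via d_i = x_i mod 3, x_{i+1} = (x_i − d_i)/3. The first 4 digits are (1, 0, 1, 0).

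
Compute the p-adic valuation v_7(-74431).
v_7(-74431) = 4

v_7(n) is the largest exponent k such that 7^k divides n. Factor out: -74431 = -7^4 · 31. (Sign doesn't affect v_p.) So v_7(-74431) = 4.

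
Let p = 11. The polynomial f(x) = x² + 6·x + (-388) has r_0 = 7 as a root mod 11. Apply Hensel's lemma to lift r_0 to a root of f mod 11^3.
r_2 = 766 (mod 1331)

Hensel: r_{i+1} = r_i − f(r_i)·(f′(r_i))^{-1} mod 11^{i+2}, f′(x) = 2x + 6. Iterate:
  r_0 = 7 (mod 11)
  r_1 = 40 (mod 121)
  r_2 = 766 (mod 1331)
Final: r = 766 satisfies f(r) ≡ 0 mod 11^3.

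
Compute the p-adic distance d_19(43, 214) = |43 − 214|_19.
d_19(43, 214) = 1/19

Step 1 — x − y = 43 − 214 = -171. Step 2 — v_19(-171) = 1 (factor: -171 = −(19^1 · 9); the sign does not affect v_p). Step 3 — |x − y|_19 = 19^{-1} = 1/19.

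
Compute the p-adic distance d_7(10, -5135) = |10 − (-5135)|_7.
d_7(10, -5135) = 1/343

Step 1 — x − y = 10 − (-5135) = 5145. Step 2 — v_7(5145) = 3 (factor: 5145 = (7^3 · 15); the sign does not affect v_p). Step 3 — |x − y|_7 = 7^{-3} = 1/343.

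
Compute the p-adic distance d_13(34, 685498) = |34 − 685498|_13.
d_13(34, 685498) = 1/28561

Step 1 — x − y = 34 − 685498 = -685464. Step 2 — v_13(-685464) = 4 (factor: -685464 = −(13^4 · 24); the sign does not affect v_p). Step 3 — |x − y|_13 = 13^{-4} = 1/28561.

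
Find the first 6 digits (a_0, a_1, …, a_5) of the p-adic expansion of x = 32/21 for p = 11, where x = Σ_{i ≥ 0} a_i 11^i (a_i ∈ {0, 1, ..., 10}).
(a_0, …, a_5) = (1, 10, 8, 6, 2, 5)

v_11(32/21) = 0 (numerator and denominator both coprime to 11), so x ∈ ℤ_11^×. Compute digits iteratively via a_i = x_i mod 11, x_{i+1} = (x_i − a_i)/11, with x_0 = x:
  x_0 = 32/21;  a_0 = 1;  x_1 = (x_0 − 1)/11 = 1/21
  x_1 = 1/21;  a_1 = 10;  x_2 = (x_1 − 10)/11 = -19/21
  x_2 = -19/21;  a_2 = 8;  x_3 = (x_2 − 8)/11 = -17/21
  x_3 = -17/21;  a_3 = 6;  x_4 = (x_3 − 6)/11 = -13/21
  x_4 = -13/21;  a_4 = 2;  x_5 = (x_4 − 2)/11 = -5/21
  x_5 = -5/21;  a_5 = 5;  x_6 = (x_5 − 5)/11 = -10/21
Digits: (1, 10, 8, 6, 2, 5).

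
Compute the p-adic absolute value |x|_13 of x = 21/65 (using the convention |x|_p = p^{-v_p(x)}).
|21/65|_13 = 13

Step 1 — compute v_13(x) by factoring powers of 13 out of the numerator and denominator: v_13(21/65) = -1. Step 2 — apply |x|_p = p^{-v_p(x)} = 13^{1} = 13.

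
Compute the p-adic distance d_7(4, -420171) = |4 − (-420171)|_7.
d_7(4, -420171) = 1/16807

Step 1 — x − y = 4 − (-420171) = 420175. Step 2 — v_7(420175) = 5 (factor: 420175 = (7^5 · 25); the sign does not affect v_p). Step 3 — |x − y|_7 = 7^{-5} = 1/16807.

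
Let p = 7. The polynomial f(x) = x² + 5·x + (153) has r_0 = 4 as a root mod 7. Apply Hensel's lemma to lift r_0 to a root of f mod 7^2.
r_1 = 46 (mod 49)

Hensel: r_{i+1} = r_i − f(r_i)·(f′(r_i))^{-1} mod 7^{i+2}, f′(x) = 2x + 5. Iterate:
  r_0 = 4 (mod 7)
  r_1 = 46 (mod 49)
Final: r = 46 satisfies f(r) ≡ 0 mod 7^2.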